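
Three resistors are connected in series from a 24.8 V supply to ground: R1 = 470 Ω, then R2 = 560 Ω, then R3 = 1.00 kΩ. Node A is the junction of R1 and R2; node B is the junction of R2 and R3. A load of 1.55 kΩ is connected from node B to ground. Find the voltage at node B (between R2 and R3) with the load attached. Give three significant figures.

V ≈ 9.20 V

At node B, R3 is in parallel with the load: R3‖R_L = 607.8 Ω.
Below node A the resistance is R2 + (R3‖R_L) = 1168 Ω, so V_A = 24.8 × 1168/1638 = 17.68 V.
Then V_B = V_A × (R3‖R_L)/(R2 + R3‖R_L) = 17.68 × 607.8/1168 = 9.20 V.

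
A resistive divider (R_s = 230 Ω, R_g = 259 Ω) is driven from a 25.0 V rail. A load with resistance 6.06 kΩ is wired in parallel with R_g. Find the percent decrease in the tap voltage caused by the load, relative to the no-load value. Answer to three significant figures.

The divider's output (Thévenin) resistance is R_s‖R_g = 121.8 Ω.
Fractional drop under load = R_th/(R_th + R_L) = 121.8 / (121.8 + 6060) = 0.01971.
So the output falls by 1.97 %.

1.97 %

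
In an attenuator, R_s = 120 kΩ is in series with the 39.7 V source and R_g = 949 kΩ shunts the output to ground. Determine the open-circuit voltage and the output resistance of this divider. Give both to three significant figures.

V_th is the open-circuit tap voltage: 39.7 × 949/(120 + 949) = 35.2 V.
With the supply zeroed, R_s and R_g appear in parallel from the tap: R_th = R_s‖R_g = (120 × 949)/1069 = 107 kΩ.

V_th = 35.2 V, R_th = 107 kΩ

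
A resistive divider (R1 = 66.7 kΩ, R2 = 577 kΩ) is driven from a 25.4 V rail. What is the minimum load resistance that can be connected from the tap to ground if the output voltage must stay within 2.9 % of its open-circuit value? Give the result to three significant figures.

R_L(min) ≈ 2.00 MΩ

Output resistance R_th = R1‖R2 = (66.7 × 577)/643.7 = 59.79 kΩ.
The fractional drop is R_th/(R_th + R_L); requiring this ≤ 0.0290 gives R_L ≥ R_th(1/0.0290 − 1) = 59.79 × 33.48 = 2.00 MΩ.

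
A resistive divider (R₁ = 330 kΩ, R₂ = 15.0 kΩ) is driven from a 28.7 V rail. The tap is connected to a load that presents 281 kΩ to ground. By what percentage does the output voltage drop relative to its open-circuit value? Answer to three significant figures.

The divider's output (Thévenin) resistance is R₁‖R₂ = 14.35 kΩ.
Fractional drop under load = R_th/(R_th + R_L) = 14.35 / (14.35 + 281) = 0.04858.
So the output falls by 4.86 %.

4.86 %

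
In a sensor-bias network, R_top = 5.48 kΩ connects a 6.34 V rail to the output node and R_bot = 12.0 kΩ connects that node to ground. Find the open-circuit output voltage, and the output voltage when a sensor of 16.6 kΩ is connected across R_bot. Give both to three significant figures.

Unloaded: 4.35 V; loaded: 3.55 V

Open-circuit: V = 6.34 × 12.0/(5.48 + 12.0) = 4.35 V.
With the load, R_bot becomes R_bot‖R_L = 6.965 kΩ, so V = 6.34 × 6.965/12.45 = 3.55 V.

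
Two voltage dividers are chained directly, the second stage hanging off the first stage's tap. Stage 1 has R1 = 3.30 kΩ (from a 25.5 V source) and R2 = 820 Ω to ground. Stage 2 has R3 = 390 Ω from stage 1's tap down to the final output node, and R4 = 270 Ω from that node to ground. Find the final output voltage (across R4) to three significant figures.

Stage 2 presents R3+R4 = 660.0 Ω as a load on stage 1's tap.
Stage 1's lower leg becomes R2‖(R3+R4) = 365.7 Ω, so V_mid = 25.5 × 365.7/3666 = 2.544 V.
Stage 2 is itself unloaded: V_out = V_mid × R4/(R3+R4) = 2.544 × 270/660.0 = 1.04 V.

V_out ≈ 1.04 V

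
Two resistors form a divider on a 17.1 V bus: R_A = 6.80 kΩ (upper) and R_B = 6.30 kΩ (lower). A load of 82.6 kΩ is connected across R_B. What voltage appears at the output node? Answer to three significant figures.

The load sits in parallel with R_B: R_B‖R_L = (6.30 × 82.6) / (6.30 + 82.6) = 5.854 kΩ.
V_out = 17.1 × 5.854 / (6.80 + 5.854) = 17.1 × 5.854/12.65 = 7.91 V.

V_out ≈ 7.91 V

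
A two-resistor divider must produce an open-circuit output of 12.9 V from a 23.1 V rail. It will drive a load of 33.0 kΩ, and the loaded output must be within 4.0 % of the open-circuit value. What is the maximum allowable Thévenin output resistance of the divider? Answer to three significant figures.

Loading drop = R_th/(R_th + R_L) ≤ 0.0400, so R_th ≤ R_L · ε/(1−ε) = 33.0 kΩ × 0.0400/0.9600 = 1.38 kΩ.

R_th ≤ 1.38 kΩ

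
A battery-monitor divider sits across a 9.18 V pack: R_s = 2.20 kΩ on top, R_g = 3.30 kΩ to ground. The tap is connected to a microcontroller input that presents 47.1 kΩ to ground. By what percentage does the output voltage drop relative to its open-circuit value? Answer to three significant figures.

The divider's output (Thévenin) resistance is R_s‖R_g = 1.320 kΩ.
Fractional drop under load = R_th/(R_th + R_L) = 1.320 / (1.320 + 47.1) = 0.02726.
So the output falls by 2.73 %.

2.73 %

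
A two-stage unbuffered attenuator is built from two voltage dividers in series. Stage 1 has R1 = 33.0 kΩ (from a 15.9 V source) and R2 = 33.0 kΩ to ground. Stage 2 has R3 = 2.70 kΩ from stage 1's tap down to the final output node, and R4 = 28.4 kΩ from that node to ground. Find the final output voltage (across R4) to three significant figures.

V_out ≈ 4.74 V

Stage 2 presents R3+R4 = 31.10 kΩ as a load on stage 1's tap.
Stage 1's lower leg becomes R2‖(R3+R4) = 16.01 kΩ, so V_mid = 15.9 × 16.01/49.01 = 5.194 V.
Stage 2 is itself unloaded: V_out = V_mid × R4/(R3+R4) = 5.194 × 28.4/31.10 = 4.74 V.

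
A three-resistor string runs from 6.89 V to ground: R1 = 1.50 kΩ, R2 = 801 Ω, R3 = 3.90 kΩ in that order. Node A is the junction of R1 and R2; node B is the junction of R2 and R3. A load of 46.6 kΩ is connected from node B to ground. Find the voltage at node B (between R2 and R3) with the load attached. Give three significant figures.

V ≈ 4.20 V

At node B, R3 is in parallel with the load: R3‖R_L = 3599 Ω.
Below node A the resistance is R2 + (R3‖R_L) = 4400 Ω, so V_A = 6.89 × 4400/5900 = 5.138 V.
Then V_B = V_A × (R3‖R_L)/(R2 + R3‖R_L) = 5.138 × 3599/4400 = 4.20 V.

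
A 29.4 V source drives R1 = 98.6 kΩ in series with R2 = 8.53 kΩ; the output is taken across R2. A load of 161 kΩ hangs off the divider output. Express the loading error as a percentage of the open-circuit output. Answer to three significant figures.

4.65 %

The divider's output (Thévenin) resistance is R1‖R2 = 7.851 kΩ.
Fractional drop under load = R_th/(R_th + R_L) = 7.851 / (7.851 + 161) = 0.04650.
So the output falls by 4.65 %.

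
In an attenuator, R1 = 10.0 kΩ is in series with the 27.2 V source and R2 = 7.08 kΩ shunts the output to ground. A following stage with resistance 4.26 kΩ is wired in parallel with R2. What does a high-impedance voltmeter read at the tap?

V_out ≈ 5.71 V

The load sits in parallel with R2: R2‖R_L = (7.08 × 4.26) / (7.08 + 4.26) = 2.660 kΩ.
V_out = 27.2 × 2.660 / (10.0 + 2.660) = 27.2 × 2.660/12.66 = 5.71 V.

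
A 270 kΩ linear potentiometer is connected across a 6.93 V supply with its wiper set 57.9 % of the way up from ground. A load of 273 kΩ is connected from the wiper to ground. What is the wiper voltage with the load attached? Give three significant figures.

The wiper splits the pot into (1−α)R = 113.7 kΩ above and αR = 156.3 kΩ below.
Lower section ‖ load = 99.41 kΩ.
V_wiper = 6.93 × 99.41/(113.7 + 99.41) = 3.23 V.

V ≈ 3.23 V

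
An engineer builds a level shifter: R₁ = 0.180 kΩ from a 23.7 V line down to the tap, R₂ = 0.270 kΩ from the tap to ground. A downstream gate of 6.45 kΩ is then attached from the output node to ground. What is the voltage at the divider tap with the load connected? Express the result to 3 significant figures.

The load sits in parallel with R₂: R₂‖R_L = (270 × 6450) / (270 + 6450) = 259.2 Ω.
V_out = 23.7 × 259.2 / (180 + 259.2) = 23.7 × 259.2/439.2 = 14.0 V.
(Unloaded it would have been 14.2 V.)

V_out ≈ 14.0 V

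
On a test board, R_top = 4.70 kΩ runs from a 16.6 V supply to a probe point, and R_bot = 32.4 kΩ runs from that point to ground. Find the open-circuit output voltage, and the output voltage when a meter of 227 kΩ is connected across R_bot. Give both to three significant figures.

Unloaded: 14.5 V; loaded: 14.2 V

Open-circuit: V = 16.6 × 32.4/(4.70 + 32.4) = 14.5 V.
With the load, R_bot becomes R_bot‖R_L = 28.35 kΩ, so V = 16.6 × 28.35/33.05 = 14.2 V.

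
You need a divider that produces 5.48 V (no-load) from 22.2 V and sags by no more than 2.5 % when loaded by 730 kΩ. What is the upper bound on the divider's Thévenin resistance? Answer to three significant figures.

R_th ≤ 18.7 kΩ

Loading drop = R_th/(R_th + R_L) ≤ 0.0250, so R_th ≤ R_L · ε/(1−ε) = 730 kΩ × 0.0250/0.9750 = 18.7 kΩ.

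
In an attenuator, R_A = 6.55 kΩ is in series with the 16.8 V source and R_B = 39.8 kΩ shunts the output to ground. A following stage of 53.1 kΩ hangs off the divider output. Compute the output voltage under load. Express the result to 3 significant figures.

The load sits in parallel with R_B: R_B‖R_L = (39.8 × 53.1) / (39.8 + 53.1) = 22.75 kΩ.
V_out = 16.8 × 22.75 / (6.55 + 22.75) = 16.8 × 22.75/29.30 = 13.0 V.

V_out ≈ 13.0 V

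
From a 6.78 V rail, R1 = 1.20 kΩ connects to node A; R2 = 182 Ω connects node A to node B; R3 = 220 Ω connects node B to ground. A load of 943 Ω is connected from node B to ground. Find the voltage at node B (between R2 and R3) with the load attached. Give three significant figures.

V ≈ 0.775 V

At node B, R3 is in parallel with the load: R3‖R_L = 178.4 Ω.
Below node A the resistance is R2 + (R3‖R_L) = 360.4 Ω, so V_A = 6.78 × 360.4/1560 = 1.566 V.
Then V_B = V_A × (R3‖R_L)/(R2 + R3‖R_L) = 1.566 × 178.4/360.4 = 0.775 V.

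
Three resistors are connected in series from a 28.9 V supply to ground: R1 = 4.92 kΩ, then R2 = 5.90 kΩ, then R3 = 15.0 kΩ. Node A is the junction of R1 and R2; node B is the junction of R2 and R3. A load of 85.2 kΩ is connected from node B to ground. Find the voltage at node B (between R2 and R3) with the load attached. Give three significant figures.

At node B, R3 is in parallel with the load: R3‖R_L = 12.75 kΩ.
Below node A the resistance is R2 + (R3‖R_L) = 18.65 kΩ, so V_A = 28.9 × 18.65/23.57 = 22.87 V.
Then V_B = V_A × (R3‖R_L)/(R2 + R3‖R_L) = 22.87 × 12.75/18.65 = 15.6 V.

V ≈ 15.6 V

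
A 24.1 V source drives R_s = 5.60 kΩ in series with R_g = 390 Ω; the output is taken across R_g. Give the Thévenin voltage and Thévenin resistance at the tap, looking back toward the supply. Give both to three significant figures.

V_th = 1.57 V, R_th = 365 Ω

V_th is the open-circuit tap voltage: 24.1 × 390/(5600 + 390) = 1.57 V.
With the supply zeroed, R_s and R_g appear in parallel from the tap: R_th = R_s‖R_g = (5600 × 390)/5990 = 365 Ω.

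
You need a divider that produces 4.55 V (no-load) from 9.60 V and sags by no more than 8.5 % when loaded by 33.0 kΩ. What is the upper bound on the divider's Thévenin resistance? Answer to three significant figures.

Loading drop = R_th/(R_th + R_L) ≤ 0.0850, so R_th ≤ R_L · ε/(1−ε) = 33.0 kΩ × 0.0850/0.9150 = 3.07 kΩ.

R_th ≤ 3.07 kΩ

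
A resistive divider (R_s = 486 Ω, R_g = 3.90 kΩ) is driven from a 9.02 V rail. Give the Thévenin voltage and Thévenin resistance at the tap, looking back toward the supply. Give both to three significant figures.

V_th = 8.02 V, R_th = 432 Ω

V_th is the open-circuit tap voltage: 9.02 × 3900/(486 + 3900) = 8.02 V.
With the supply zeroed, R_s and R_g appear in parallel from the tap: R_th = R_s‖R_g = (486 × 3900)/4386 = 432 Ω.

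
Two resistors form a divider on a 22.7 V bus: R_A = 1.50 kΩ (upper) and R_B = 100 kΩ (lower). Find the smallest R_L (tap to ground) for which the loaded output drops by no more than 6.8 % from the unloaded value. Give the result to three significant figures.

Output resistance R_th = R_A‖R_B = (1.50 × 100)/101.5 = 1.478 kΩ.
The fractional drop is R_th/(R_th + R_L); requiring this ≤ 0.0680 gives R_L ≥ R_th(1/0.0680 − 1) = 1.478 × 13.71 = 20.3 kΩ.

R_L(min) ≈ 20.3 kΩ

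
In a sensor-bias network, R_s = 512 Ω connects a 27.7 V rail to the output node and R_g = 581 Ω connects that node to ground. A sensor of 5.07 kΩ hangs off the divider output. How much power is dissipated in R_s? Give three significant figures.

Total resistance from the source is R_s + (R_g‖R_L) = 1033 Ω, so I = 27.7/1033 Ω = 26.81 mA.
P = I²·R_s = (26.81 mA)² × 512 Ω = 368 mW.

P ≈ 368 mW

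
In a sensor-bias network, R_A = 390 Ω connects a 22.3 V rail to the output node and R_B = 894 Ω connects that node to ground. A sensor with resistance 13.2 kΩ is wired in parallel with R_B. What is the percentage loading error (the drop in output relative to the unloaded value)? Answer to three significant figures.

The divider's output (Thévenin) resistance is R_A‖R_B = 271.5 Ω.
Fractional drop under load = R_th/(R_th + R_L) = 271.5 / (271.5 + 13200) = 0.02016.
So the output falls by 2.02 %.

2.02 %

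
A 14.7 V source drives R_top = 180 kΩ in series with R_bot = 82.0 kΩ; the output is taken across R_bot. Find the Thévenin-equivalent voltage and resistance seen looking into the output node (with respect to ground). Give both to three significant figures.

V_th = 4.60 V, R_th = 56.3 kΩ

V_th is the open-circuit tap voltage: 14.7 × 82.0/(180 + 82.0) = 4.60 V.
With the supply zeroed, R_top and R_bot appear in parallel from the tap: R_th = R_top‖R_bot = (180 × 82.0)/262.0 = 56.3 kΩ.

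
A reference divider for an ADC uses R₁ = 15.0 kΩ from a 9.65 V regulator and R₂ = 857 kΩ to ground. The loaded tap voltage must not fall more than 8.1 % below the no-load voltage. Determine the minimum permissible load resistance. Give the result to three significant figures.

Output resistance R_th = R₁‖R₂ = (15.0 × 857)/872.0 = 14.74 kΩ.
The fractional drop is R_th/(R_th + R_L); requiring this ≤ 0.0810 gives R_L ≥ R_th(1/0.0810 − 1) = 14.74 × 11.35 = 167 kΩ.

R_L(min) ≈ 167 kΩ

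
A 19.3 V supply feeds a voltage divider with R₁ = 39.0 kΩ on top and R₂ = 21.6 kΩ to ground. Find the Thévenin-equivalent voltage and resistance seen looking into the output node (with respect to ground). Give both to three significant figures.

V_th = 6.88 V, R_th = 13.9 kΩ

V_th is the open-circuit tap voltage: 19.3 × 21.6/(39.0 + 21.6) = 6.88 V.
With the supply zeroed, R₁ and R₂ appear in parallel from the tap: R_th = R₁‖R₂ = (39.0 × 21.6)/60.60 = 13.9 kΩ.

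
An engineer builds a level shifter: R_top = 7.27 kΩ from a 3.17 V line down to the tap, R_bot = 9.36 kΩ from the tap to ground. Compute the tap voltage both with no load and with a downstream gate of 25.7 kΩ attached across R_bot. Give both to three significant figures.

Open-circuit: V = 3.17 × 9.36/(7.27 + 9.36) = 1.78 V.
With the load, R_bot becomes R_bot‖R_L = 6.861 kΩ, so V = 3.17 × 6.861/14.13 = 1.54 V.

Unloaded: 1.78 V; loaded: 1.54 V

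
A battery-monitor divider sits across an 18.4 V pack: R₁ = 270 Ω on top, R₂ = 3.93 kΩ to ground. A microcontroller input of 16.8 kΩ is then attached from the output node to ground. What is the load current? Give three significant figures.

R₂‖R_L = 3185 Ω; V_out = 18.4 × 3185/3455 = 16.96 V.
I_L = V_out / R_L = 16.96 / 16.8 kΩ = 1.01 mA.

I_L ≈ 1.01 mA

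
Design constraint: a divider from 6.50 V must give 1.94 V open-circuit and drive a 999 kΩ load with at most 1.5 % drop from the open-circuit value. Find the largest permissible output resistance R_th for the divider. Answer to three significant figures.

Loading drop = R_th/(R_th + R_L) ≤ 0.0150, so R_th ≤ R_L · ε/(1−ε) = 999 kΩ × 0.0150/0.9850 = 15.2 kΩ.
(Any R1, R2 with R2/(R1+R2) = 0.298 and R1‖R2 ≤ 15.2 kΩ will meet the spec.)

R_th ≤ 15.2 kΩ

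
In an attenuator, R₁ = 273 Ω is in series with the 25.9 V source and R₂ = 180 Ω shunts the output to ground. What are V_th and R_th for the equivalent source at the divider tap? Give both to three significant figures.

V_th is the open-circuit tap voltage: 25.9 × 180/(273 + 180) = 10.3 V.
With the supply zeroed, R₁ and R₂ appear in parallel from the tap: R_th = R₁‖R₂ = (273 × 180)/453.0 = 108 Ω.

V_th = 10.3 V, R_th = 108 Ω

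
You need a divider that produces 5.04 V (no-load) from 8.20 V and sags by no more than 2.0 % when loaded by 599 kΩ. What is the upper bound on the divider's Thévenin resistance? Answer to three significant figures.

R_th ≤ 12.2 kΩ

Loading drop = R_th/(R_th + R_L) ≤ 0.0200, so R_th ≤ R_L · ε/(1−ε) = 599 kΩ × 0.0200/0.9800 = 12.2 kΩ.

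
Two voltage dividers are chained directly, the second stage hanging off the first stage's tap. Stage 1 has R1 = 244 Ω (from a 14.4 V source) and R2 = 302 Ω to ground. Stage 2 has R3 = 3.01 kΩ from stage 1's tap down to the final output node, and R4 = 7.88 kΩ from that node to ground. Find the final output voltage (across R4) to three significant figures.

Stage 2 presents R3+R4 = 10890 Ω as a load on stage 1's tap.
Stage 1's lower leg becomes R2‖(R3+R4) = 293.9 Ω, so V_mid = 14.4 × 293.9/537.9 = 7.867 V.
Stage 2 is itself unloaded: V_out = V_mid × R4/(R3+R4) = 7.867 × 7880/10890 = 5.69 V.

V_out ≈ 5.69 V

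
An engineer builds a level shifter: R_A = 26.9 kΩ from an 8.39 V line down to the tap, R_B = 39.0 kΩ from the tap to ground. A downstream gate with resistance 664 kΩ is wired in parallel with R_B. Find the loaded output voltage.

V_out ≈ 4.85 V

The load sits in parallel with R_B: R_B‖R_L = (39.0 × 664) / (39.0 + 664) = 36.84 kΩ.
V_out = 8.39 × 36.84 / (26.9 + 36.84) = 8.39 × 36.84/63.74 = 4.85 V.
(Unloaded it would have been 4.97 V.)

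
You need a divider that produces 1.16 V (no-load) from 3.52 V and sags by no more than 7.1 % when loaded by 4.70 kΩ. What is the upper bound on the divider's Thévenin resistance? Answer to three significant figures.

Loading drop = R_th/(R_th + R_L) ≤ 0.0710, so R_th ≤ R_L · ε/(1−ε) = 4.70 kΩ × 0.0710/0.9290 = 359 Ω.
(Any R1, R2 with R2/(R1+R2) = 0.330 and R1‖R2 ≤ 359 Ω will meet the spec.)

R_th ≤ 359 Ω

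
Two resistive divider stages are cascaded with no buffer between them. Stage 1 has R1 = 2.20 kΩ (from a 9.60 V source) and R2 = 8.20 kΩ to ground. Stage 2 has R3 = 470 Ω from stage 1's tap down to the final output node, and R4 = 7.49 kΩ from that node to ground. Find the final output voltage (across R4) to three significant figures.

Stage 2 presents R3+R4 = 7960 Ω as a load on stage 1's tap.
Stage 1's lower leg becomes R2‖(R3+R4) = 4039 Ω, so V_mid = 9.60 × 4039/6239 = 6.215 V.
Stage 2 is itself unloaded: V_out = V_mid × R4/(R3+R4) = 6.215 × 7490/7960 = 5.85 V.

V_out ≈ 5.85 V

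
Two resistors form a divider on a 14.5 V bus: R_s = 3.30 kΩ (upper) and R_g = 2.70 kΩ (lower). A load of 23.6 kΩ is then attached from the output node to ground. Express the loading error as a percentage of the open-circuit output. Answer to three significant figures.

5.92 %

The divider's output (Thévenin) resistance is R_s‖R_g = 1.485 kΩ.
Fractional drop under load = R_th/(R_th + R_L) = 1.485 / (1.485 + 23.6) = 0.05920.
So the output falls by 5.92 %.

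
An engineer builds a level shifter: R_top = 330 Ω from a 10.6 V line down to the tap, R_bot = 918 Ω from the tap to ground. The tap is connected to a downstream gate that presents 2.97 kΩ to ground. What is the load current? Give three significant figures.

I_L ≈ 2.43 mA

R_bot‖R_L = 701.2 Ω; V_out = 10.6 × 701.2/1031 = 7.208 V.
I_L = V_out / R_L = 7.208 / 2.97 kΩ = 2.43 mA.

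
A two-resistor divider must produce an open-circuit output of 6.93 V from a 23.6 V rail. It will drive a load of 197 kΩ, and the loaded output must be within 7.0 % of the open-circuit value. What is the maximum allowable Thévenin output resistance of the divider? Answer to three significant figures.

Loading drop = R_th/(R_th + R_L) ≤ 0.0700, so R_th ≤ R_L · ε/(1−ε) = 197 kΩ × 0.0700/0.9300 = 14.8 kΩ.
(Any R1, R2 with R2/(R1+R2) = 0.294 and R1‖R2 ≤ 14.8 kΩ will meet the spec.)

R_th ≤ 14.8 kΩ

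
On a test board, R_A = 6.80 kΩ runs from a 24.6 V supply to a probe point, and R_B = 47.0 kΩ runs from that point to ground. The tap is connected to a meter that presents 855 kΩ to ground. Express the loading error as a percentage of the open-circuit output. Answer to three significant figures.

The divider's output (Thévenin) resistance is R_A‖R_B = 5.941 kΩ.
Fractional drop under load = R_th/(R_th + R_L) = 5.941 / (5.941 + 855) = 0.006900.
So the output falls by 0.690 %.

0.690 %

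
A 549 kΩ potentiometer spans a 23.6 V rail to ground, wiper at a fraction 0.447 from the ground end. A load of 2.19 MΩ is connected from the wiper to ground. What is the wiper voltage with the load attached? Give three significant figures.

V ≈ 9.93 V

The wiper splits the pot into (1−α)R = 303.6 kΩ above and αR = 245.4 kΩ below.
Lower section ‖ load = 220.7 kΩ.
V_wiper = 23.6 × 220.7/(303.6 + 220.7) = 9.93 V.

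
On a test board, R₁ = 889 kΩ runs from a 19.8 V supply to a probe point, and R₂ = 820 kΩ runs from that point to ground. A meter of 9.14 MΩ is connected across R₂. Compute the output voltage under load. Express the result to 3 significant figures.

V_out ≈ 9.08 V

The load sits in parallel with R₂: R₂‖R_L = (820 × 9140) / (820 + 9140) = 752.5 kΩ.
V_out = 19.8 × 752.5 / (889 + 752.5) = 19.8 × 752.5/1641 = 9.08 V.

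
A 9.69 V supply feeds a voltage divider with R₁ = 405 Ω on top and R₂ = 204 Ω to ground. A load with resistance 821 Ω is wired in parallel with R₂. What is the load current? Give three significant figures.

I_L ≈ 3.39 mA

R₂‖R_L = 163.4 Ω; V_out = 9.69 × 163.4/568.4 = 2.786 V.
I_L = V_out / R_L = 2.786 / 821 Ω = 3.39 mA.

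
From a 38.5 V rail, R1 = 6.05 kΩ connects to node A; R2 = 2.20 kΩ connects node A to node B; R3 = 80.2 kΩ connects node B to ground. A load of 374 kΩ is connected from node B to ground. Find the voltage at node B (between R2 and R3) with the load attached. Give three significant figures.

At node B, R3 is in parallel with the load: R3‖R_L = 66.04 kΩ.
Below node A the resistance is R2 + (R3‖R_L) = 68.24 kΩ, so V_A = 38.5 × 68.24/74.29 = 35.36 V.
Then V_B = V_A × (R3‖R_L)/(R2 + R3‖R_L) = 35.36 × 66.04/68.24 = 34.2 V.

V ≈ 34.2 V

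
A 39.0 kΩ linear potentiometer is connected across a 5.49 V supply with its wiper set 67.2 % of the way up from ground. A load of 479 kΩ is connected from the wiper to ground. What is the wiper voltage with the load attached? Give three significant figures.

V ≈ 3.62 V

The wiper splits the pot into (1−α)R = 12.79 kΩ above and αR = 26.21 kΩ below.
Lower section ‖ load = 24.85 kΩ.
V_wiper = 5.49 × 24.85/(12.79 + 24.85) = 3.62 V.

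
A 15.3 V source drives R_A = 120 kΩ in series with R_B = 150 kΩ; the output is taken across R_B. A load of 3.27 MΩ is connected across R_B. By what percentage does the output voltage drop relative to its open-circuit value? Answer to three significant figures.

The divider's output (Thévenin) resistance is R_A‖R_B = 66.67 kΩ.
Fractional drop under load = R_th/(R_th + R_L) = 66.67 / (66.67 + 3270) = 0.01998.
So the output falls by 2.00 %.

2.00 %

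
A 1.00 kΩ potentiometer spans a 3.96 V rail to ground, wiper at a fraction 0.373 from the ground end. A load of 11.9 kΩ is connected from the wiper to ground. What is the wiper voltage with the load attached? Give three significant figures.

The wiper splits the pot into (1−α)R = 627.0 Ω above and αR = 373.0 Ω below.
Lower section ‖ load = 361.7 Ω.
V_wiper = 3.96 × 361.7/(627.0 + 361.7) = 1.45 V.

V ≈ 1.45 V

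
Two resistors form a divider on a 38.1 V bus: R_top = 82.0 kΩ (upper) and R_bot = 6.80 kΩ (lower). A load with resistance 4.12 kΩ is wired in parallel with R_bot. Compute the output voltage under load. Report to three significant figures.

The load sits in parallel with R_bot: R_bot‖R_L = (6.80 × 4.12) / (6.80 + 4.12) = 2.566 kΩ.
V_out = 38.1 × 2.566 / (82.0 + 2.566) = 38.1 × 2.566/84.57 = 1.16 V.
(Unloaded it would have been 2.92 V.)

V_out ≈ 1.16 V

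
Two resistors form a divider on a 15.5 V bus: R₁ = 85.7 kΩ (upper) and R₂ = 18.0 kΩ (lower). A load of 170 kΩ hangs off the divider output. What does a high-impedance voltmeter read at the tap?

The load sits in parallel with R₂: R₂‖R_L = (18.0 × 170) / (18.0 + 170) = 16.28 kΩ.
V_out = 15.5 × 16.28 / (85.7 + 16.28) = 15.5 × 16.28/102.0 = 2.47 V.

V_out ≈ 2.47 V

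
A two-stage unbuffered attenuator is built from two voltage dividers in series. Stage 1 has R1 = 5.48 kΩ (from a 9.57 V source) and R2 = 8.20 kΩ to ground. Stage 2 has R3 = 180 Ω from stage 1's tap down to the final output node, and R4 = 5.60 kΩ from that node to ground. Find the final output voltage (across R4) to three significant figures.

Stage 2 presents R3+R4 = 5780 Ω as a load on stage 1's tap.
Stage 1's lower leg becomes R2‖(R3+R4) = 3390 Ω, so V_mid = 9.57 × 3390/8870 = 3.658 V.
Stage 2 is itself unloaded: V_out = V_mid × R4/(R3+R4) = 3.658 × 5600/5780 = 3.54 V.

V_out ≈ 3.54 V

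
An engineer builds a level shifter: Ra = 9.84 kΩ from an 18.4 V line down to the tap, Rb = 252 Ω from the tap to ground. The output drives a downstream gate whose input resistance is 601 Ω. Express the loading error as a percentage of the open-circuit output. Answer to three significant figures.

29.0 %

The divider's output (Thévenin) resistance is Ra‖Rb = 245.7 Ω.
Fractional drop under load = R_th/(R_th + R_L) = 245.7 / (245.7 + 601) = 0.2902.
So the output falls by 29.0 %.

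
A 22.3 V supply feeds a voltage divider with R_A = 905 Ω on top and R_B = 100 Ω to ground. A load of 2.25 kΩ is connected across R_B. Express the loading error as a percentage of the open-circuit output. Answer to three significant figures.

3.85 %

The divider's output (Thévenin) resistance is R_A‖R_B = 90.05 Ω.
Fractional drop under load = R_th/(R_th + R_L) = 90.05 / (90.05 + 2250) = 0.03848.
So the output falls by 3.85 %.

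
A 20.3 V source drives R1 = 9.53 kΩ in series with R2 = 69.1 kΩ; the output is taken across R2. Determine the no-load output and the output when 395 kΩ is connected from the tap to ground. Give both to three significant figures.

Unloaded: 17.8 V; loaded: 17.5 V

Open-circuit: V = 20.3 × 69.1/(9.53 + 69.1) = 17.8 V.
With the load, R2 becomes R2‖R_L = 58.81 kΩ, so V = 20.3 × 58.81/68.34 = 17.5 V.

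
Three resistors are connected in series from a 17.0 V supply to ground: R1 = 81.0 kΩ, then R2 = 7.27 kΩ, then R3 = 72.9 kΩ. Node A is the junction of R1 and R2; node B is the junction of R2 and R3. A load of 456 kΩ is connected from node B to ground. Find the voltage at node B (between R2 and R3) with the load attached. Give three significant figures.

V ≈ 7.07 V

At node B, R3 is in parallel with the load: R3‖R_L = 62.85 kΩ.
Below node A the resistance is R2 + (R3‖R_L) = 70.12 kΩ, so V_A = 17.0 × 70.12/151.1 = 7.888 V.
Then V_B = V_A × (R3‖R_L)/(R2 + R3‖R_L) = 7.888 × 62.85/70.12 = 7.07 V.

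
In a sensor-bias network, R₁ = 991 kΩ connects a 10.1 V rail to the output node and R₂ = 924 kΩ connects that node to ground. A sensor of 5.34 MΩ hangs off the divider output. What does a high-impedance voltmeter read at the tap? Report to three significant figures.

The load sits in parallel with R₂: R₂‖R_L = (924 × 5340) / (924 + 5340) = 787.7 kΩ.
V_out = 10.1 × 787.7 / (991 + 787.7) = 10.1 × 787.7/1779 = 4.47 V.
(Unloaded it would have been 4.87 V.)

V_out ≈ 4.47 V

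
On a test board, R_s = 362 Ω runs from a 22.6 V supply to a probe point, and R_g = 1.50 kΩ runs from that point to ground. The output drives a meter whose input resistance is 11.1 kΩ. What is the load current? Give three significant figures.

R_g‖R_L = 1321 Ω; V_out = 22.6 × 1321/1683 = 17.74 V.
I_L = V_out / R_L = 17.74 / 11.1 kΩ = 1.60 mA.

I_L ≈ 1.60 mA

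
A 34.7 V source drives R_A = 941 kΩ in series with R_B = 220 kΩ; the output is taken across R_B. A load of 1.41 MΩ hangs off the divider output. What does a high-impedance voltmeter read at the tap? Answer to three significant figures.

V_out ≈ 5.84 V

The load sits in parallel with R_B: R_B‖R_L = (220 × 1410) / (220 + 1410) = 190.3 kΩ.
V_out = 34.7 × 190.3 / (941 + 190.3) = 34.7 × 190.3/1131 = 5.84 V.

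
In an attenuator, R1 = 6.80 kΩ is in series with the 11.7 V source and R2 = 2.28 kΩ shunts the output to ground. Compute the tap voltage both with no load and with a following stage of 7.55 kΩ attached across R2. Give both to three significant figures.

Unloaded: 2.94 V; loaded: 2.40 V

Open-circuit: V = 11.7 × 2.28/(6.80 + 2.28) = 2.94 V.
With the load, R2 becomes R2‖R_L = 1.751 kΩ, so V = 11.7 × 1.751/8.551 = 2.40 V.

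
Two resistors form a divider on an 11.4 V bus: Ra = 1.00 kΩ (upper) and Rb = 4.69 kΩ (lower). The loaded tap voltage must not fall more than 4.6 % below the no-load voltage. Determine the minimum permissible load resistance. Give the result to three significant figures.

R_L(min) ≈ 17.1 kΩ

Output resistance R_th = Ra‖Rb = (1000 × 4690)/5690 = 824.3 Ω.
The fractional drop is R_th/(R_th + R_L); requiring this ≤ 0.0460 gives R_L ≥ R_th(1/0.0460 − 1) = 824.3 × 20.74 = 17.1 kΩ.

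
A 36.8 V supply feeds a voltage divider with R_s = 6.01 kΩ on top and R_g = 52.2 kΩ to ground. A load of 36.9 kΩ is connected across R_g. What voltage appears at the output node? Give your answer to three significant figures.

The load sits in parallel with R_g: R_g‖R_L = (52.2 × 36.9) / (52.2 + 36.9) = 21.62 kΩ.
V_out = 36.8 × 21.62 / (6.01 + 21.62) = 36.8 × 21.62/27.63 = 28.8 V.
(Unloaded it would have been 33.0 V.)

V_out ≈ 28.8 V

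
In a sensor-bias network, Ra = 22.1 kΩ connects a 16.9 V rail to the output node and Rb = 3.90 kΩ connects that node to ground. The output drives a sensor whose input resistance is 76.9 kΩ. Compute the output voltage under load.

V_out ≈ 2.43 V

The load sits in parallel with Rb: Rb‖R_L = (3.90 × 76.9) / (3.90 + 76.9) = 3.712 kΩ.
V_out = 16.9 × 3.712 / (22.1 + 3.712) = 16.9 × 3.712/25.81 = 2.43 V.
(Unloaded it would have been 2.54 V.)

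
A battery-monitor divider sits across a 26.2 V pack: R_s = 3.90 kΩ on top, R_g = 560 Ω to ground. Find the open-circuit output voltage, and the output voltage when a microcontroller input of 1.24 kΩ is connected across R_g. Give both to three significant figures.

Open-circuit: V = 26.2 × 560/(3900 + 560) = 3.29 V.
With the load, R_g becomes R_g‖R_L = 385.8 Ω, so V = 26.2 × 385.8/4286 = 2.36 V.

Unloaded: 3.29 V; loaded: 2.36 V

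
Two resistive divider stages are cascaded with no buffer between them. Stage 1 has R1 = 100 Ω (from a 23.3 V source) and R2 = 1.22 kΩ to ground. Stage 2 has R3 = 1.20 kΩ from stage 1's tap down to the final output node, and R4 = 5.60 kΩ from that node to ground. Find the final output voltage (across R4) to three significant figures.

Stage 2 presents R3+R4 = 6800 Ω as a load on stage 1's tap.
Stage 1's lower leg becomes R2‖(R3+R4) = 1034 Ω, so V_mid = 23.3 × 1034/1134 = 21.25 V.
Stage 2 is itself unloaded: V_out = V_mid × R4/(R3+R4) = 21.25 × 5600/6800 = 17.5 V.

V_out ≈ 17.5 V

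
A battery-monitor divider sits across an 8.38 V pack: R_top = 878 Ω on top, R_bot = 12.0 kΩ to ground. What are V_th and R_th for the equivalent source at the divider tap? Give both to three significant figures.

V_th = 7.81 V, R_th = 818 Ω

V_th is the open-circuit tap voltage: 8.38 × 12000/(878 + 12000) = 7.81 V.
With the supply zeroed, R_top and R_bot appear in parallel from the tap: R_th = R_top‖R_bot = (878 × 12000)/12880 = 818 Ω.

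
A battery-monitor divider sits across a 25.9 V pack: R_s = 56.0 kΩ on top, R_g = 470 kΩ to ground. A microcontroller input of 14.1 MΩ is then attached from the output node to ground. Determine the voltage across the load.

The load sits in parallel with R_g: R_g‖R_L = (470 × 14100) / (470 + 14100) = 454.8 kΩ.
V_out = 25.9 × 454.8 / (56.0 + 454.8) = 25.9 × 454.8/510.8 = 23.1 V.
(Unloaded it would have been 23.1 V.)

V_out ≈ 23.1 V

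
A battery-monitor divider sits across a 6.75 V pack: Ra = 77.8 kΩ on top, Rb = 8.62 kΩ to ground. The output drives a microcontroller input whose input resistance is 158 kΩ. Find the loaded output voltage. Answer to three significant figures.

The load sits in parallel with Rb: Rb‖R_L = (8.62 × 158) / (8.62 + 158) = 8.174 kΩ.
V_out = 6.75 × 8.174 / (77.8 + 8.174) = 6.75 × 8.174/85.97 = 0.642 V.
(Unloaded it would have been 0.673 V.)

V_out ≈ 0.642 V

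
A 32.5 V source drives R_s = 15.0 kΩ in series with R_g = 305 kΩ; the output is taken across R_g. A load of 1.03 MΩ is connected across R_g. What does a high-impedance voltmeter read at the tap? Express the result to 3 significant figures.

The load sits in parallel with R_g: R_g‖R_L = (305 × 1030) / (305 + 1030) = 235.3 kΩ.
V_out = 32.5 × 235.3 / (15.0 + 235.3) = 32.5 × 235.3/250.3 = 30.6 V.
(Unloaded it would have been 31.0 V.)

V_out ≈ 30.6 V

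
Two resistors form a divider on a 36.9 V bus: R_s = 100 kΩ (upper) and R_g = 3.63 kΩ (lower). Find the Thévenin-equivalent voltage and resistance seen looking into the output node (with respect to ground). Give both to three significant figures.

V_th is the open-circuit tap voltage: 36.9 × 3.63/(100 + 3.63) = 1.29 V.
With the supply zeroed, R_s and R_g appear in parallel from the tap: R_th = R_s‖R_g = (100 × 3.63)/103.6 = 3.50 kΩ.

V_th = 1.29 V, R_th = 3.50 kΩ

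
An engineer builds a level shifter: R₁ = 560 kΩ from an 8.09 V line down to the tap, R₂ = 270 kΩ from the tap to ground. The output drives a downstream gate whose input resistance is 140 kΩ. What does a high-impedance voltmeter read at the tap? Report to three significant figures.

The load sits in parallel with R₂: R₂‖R_L = (270 × 140) / (270 + 140) = 92.20 kΩ.
V_out = 8.09 × 92.20 / (560 + 92.20) = 8.09 × 92.20/652.2 = 1.14 V.

V_out ≈ 1.14 V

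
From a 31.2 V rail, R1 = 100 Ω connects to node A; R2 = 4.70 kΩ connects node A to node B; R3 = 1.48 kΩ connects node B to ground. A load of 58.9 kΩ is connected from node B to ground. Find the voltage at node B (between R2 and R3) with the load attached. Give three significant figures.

At node B, R3 is in parallel with the load: R3‖R_L = 1444 Ω.
Below node A the resistance is R2 + (R3‖R_L) = 6144 Ω, so V_A = 31.2 × 6144/6244 = 30.70 V.
Then V_B = V_A × (R3‖R_L)/(R2 + R3‖R_L) = 30.70 × 1444/6144 = 7.21 V.

V ≈ 7.21 V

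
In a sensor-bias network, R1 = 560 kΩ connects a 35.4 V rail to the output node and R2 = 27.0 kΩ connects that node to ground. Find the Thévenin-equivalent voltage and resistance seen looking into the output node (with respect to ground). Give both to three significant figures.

V_th = 1.63 V, R_th = 25.8 kΩ

V_th is the open-circuit tap voltage: 35.4 × 27.0/(560 + 27.0) = 1.63 V.
With the supply zeroed, R1 and R2 appear in parallel from the tap: R_th = R1‖R2 = (560 × 27.0)/587.0 = 25.8 kΩ.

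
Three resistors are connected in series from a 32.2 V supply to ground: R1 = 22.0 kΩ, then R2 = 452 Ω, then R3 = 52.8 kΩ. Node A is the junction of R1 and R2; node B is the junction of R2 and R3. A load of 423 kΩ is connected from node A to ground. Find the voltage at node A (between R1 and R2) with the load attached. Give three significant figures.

V ≈ 22.0 V

Below node A the series string R2+R3 = 53250 Ω sits in parallel with the 423000 Ω load: 47300 Ω.
V_A = 32.2 × 47300/(22000 + 47300) = 22.0 V.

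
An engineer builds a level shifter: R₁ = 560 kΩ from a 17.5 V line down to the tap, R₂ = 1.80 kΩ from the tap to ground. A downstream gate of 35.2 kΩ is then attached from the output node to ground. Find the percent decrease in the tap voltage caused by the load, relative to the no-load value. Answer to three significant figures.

The divider's output (Thévenin) resistance is R₁‖R₂ = 1.794 kΩ.
Fractional drop under load = R_th/(R_th + R_L) = 1.794 / (1.794 + 35.2) = 0.04850.
So the output falls by 4.85 %.

4.85 %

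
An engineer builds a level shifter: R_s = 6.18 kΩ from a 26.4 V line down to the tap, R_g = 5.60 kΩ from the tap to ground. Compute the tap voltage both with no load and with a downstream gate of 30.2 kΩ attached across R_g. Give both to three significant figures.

Unloaded: 12.6 V; loaded: 11.4 V

Open-circuit: V = 26.4 × 5.60/(6.18 + 5.60) = 12.6 V.
With the load, R_g becomes R_g‖R_L = 4.724 kΩ, so V = 26.4 × 4.724/10.90 = 11.4 V.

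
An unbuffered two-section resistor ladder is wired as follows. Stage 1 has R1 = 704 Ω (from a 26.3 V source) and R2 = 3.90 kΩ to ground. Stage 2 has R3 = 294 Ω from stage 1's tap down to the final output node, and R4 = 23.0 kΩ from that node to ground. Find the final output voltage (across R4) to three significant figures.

Stage 2 presents R3+R4 = 23290 Ω as a load on stage 1's tap.
Stage 1's lower leg becomes R2‖(R3+R4) = 3341 Ω, so V_mid = 26.3 × 3341/4045 = 21.72 V.
Stage 2 is itself unloaded: V_out = V_mid × R4/(R3+R4) = 21.72 × 23000/23290 = 21.4 V.

V_out ≈ 21.4 V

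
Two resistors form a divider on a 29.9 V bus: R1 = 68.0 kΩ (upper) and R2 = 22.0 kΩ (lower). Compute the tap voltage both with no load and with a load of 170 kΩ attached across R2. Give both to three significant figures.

Open-circuit: V = 29.9 × 22.0/(68.0 + 22.0) = 7.31 V.
With the load, R2 becomes R2‖R_L = 19.48 kΩ, so V = 29.9 × 19.48/87.48 = 6.66 V.

Unloaded: 7.31 V; loaded: 6.66 V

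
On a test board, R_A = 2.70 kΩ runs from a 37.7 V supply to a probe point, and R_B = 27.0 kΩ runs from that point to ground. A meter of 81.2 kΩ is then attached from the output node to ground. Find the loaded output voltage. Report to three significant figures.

The load sits in parallel with R_B: R_B‖R_L = (27.0 × 81.2) / (27.0 + 81.2) = 20.26 kΩ.
V_out = 37.7 × 20.26 / (2.70 + 20.26) = 37.7 × 20.26/22.96 = 33.3 V.
(Unloaded it would have been 34.3 V.)

V_out ≈ 33.3 V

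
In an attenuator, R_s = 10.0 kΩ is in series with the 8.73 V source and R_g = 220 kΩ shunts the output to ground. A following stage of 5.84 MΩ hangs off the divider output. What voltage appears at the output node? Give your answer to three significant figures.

The load sits in parallel with R_g: R_g‖R_L = (220 × 5840) / (220 + 5840) = 212.0 kΩ.
V_out = 8.73 × 212.0 / (10.0 + 212.0) = 8.73 × 212.0/222.0 = 8.34 V.
(Unloaded it would have been 8.35 V.)

V_out ≈ 8.34 V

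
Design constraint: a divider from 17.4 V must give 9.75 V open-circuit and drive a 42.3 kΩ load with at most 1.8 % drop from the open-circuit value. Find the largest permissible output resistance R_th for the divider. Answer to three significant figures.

R_th ≤ 775 Ω

Loading drop = R_th/(R_th + R_L) ≤ 0.0180, so R_th ≤ R_L · ε/(1−ε) = 42.3 kΩ × 0.0180/0.9820 = 775 Ω.
(Any R1, R2 with R2/(R1+R2) = 0.560 and R1‖R2 ≤ 775 Ω will meet the spec.)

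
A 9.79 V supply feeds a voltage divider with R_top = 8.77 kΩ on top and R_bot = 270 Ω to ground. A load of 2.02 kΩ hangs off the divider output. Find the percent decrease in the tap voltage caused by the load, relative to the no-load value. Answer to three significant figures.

11.5 %

The divider's output (Thévenin) resistance is R_top‖R_bot = 261.9 Ω.
Fractional drop under load = R_th/(R_th + R_L) = 261.9 / (261.9 + 2020) = 0.1148.
So the output falls by 11.5 %.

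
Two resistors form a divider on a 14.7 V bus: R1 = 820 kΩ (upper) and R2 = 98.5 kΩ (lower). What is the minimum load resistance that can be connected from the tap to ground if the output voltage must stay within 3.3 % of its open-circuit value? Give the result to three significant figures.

Output resistance R_th = R1‖R2 = (820 × 98.5)/918.5 = 87.94 kΩ.
The fractional drop is R_th/(R_th + R_L); requiring this ≤ 0.0330 gives R_L ≥ R_th(1/0.0330 − 1) = 87.94 × 29.30 = 2.58 MΩ.

R_L(min) ≈ 2.58 MΩ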